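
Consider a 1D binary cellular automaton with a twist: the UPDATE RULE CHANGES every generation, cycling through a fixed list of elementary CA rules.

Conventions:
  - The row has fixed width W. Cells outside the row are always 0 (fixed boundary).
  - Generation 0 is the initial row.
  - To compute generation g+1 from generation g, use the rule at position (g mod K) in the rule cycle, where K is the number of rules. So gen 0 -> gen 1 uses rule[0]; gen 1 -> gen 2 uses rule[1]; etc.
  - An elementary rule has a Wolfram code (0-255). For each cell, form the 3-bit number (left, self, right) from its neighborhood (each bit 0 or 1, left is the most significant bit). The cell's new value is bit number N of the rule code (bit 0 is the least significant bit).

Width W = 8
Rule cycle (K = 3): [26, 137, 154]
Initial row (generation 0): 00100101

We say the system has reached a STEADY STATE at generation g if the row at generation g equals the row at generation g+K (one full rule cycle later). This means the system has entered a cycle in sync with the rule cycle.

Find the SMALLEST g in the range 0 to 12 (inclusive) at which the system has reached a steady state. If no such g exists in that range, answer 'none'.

Answer: 12

Derivation:
Gen 0: 00100101
Gen 1 (rule 26): 01011000
Gen 2 (rule 137): 00010011
Gen 3 (rule 154): 00101110
Gen 4 (rule 26): 01001001
Gen 5 (rule 137): 00000000
Gen 6 (rule 154): 00000000
Gen 7 (rule 26): 00000000
Gen 8 (rule 137): 11111111
Gen 9 (rule 154): 11111110
Gen 10 (rule 26): 10000001
Gen 11 (rule 137): 00111100
Gen 12 (rule 154): 01111010
Gen 13 (rule 26): 11000001
Gen 14 (rule 137): 10011100
Gen 15 (rule 154): 01111010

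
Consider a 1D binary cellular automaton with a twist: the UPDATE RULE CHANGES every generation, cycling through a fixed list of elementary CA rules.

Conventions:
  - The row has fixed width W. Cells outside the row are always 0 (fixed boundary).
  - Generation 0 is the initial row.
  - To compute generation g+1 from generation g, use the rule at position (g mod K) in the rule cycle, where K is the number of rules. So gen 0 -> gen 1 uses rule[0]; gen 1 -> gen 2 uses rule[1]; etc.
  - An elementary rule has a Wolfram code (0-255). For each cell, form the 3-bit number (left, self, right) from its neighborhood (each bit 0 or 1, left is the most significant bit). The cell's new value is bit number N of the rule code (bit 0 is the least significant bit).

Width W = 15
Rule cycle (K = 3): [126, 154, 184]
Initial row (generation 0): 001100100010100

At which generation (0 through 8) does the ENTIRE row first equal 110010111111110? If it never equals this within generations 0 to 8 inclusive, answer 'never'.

Gen 0: 001100100010100
Gen 1 (rule 126): 011111110111110
Gen 2 (rule 154): 111111100111101
Gen 3 (rule 184): 111111010111010
Gen 4 (rule 126): 100001111101111
Gen 5 (rule 154): 010011111001110
Gen 6 (rule 184): 001011110101101
Gen 7 (rule 126): 011110011111111
Gen 8 (rule 154): 111101111111110

Answer: never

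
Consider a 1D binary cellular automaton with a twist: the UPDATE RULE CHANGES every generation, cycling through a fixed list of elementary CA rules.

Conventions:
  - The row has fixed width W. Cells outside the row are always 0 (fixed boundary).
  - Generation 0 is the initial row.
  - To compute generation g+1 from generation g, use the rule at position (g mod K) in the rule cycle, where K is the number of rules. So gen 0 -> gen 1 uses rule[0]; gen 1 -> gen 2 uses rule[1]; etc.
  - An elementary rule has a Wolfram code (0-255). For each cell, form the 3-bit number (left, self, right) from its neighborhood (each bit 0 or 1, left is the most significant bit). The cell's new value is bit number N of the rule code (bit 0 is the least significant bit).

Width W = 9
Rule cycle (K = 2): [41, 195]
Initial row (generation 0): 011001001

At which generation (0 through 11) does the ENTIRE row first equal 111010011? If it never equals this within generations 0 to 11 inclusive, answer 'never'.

Gen 0: 011001001
Gen 1 (rule 41): 010000000
Gen 2 (rule 195): 100111111
Gen 3 (rule 41): 000100000
Gen 4 (rule 195): 111001111
Gen 5 (rule 41): 100001000
Gen 6 (rule 195): 001110011
Gen 7 (rule 41): 101000010
Gen 8 (rule 195): 000011100
Gen 9 (rule 41): 111010001
Gen 10 (rule 195): 011000110
Gen 11 (rule 41): 010010100

Answer: never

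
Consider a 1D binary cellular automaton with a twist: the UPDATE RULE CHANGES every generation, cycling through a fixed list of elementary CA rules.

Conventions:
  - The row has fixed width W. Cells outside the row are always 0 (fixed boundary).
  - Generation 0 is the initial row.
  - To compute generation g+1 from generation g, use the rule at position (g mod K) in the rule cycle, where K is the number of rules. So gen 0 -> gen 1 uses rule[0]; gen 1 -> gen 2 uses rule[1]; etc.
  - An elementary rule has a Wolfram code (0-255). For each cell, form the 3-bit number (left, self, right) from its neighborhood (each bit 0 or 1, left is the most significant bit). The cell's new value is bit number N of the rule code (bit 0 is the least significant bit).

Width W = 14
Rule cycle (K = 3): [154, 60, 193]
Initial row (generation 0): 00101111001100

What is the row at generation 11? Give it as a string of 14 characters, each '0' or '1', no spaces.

Gen 0: 00101111001100
Gen 1 (rule 154): 01001110111010
Gen 2 (rule 60): 01101001100111
Gen 3 (rule 193): 00100000100011
Gen 4 (rule 154): 01010001010110
Gen 5 (rule 60): 01111001111101
Gen 6 (rule 193): 00111000111100
Gen 7 (rule 154): 01110101111010
Gen 8 (rule 60): 01001111000111
Gen 9 (rule 193): 00000111010011
Gen 10 (rule 154): 00001110001110
Gen 11 (rule 60): 00001001001001

Answer: 00001001001001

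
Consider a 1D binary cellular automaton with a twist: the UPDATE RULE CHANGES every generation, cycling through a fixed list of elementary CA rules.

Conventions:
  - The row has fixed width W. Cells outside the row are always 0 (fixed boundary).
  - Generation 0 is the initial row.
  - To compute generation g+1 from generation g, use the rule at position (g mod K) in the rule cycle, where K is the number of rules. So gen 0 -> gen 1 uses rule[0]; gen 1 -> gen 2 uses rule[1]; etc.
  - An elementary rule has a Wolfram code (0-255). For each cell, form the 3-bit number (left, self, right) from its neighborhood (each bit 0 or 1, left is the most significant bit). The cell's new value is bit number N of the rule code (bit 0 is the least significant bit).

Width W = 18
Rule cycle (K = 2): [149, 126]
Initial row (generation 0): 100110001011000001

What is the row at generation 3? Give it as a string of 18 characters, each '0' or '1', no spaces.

Answer: 010001111000010010

Derivation:
Gen 0: 100110001011000001
Gen 1 (rule 149): 110001101000111101
Gen 2 (rule 126): 111011111101100111
Gen 3 (rule 149): 010001111000010010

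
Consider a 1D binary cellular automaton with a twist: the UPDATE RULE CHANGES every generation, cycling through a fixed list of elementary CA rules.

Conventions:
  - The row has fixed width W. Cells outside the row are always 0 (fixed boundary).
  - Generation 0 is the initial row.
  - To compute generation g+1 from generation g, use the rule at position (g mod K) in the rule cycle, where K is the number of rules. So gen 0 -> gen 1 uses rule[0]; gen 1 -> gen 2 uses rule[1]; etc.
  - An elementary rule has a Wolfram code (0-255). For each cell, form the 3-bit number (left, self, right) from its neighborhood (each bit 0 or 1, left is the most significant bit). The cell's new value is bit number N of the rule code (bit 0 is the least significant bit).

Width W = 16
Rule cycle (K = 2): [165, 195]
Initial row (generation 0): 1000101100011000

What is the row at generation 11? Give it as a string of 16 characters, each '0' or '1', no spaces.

Answer: 1101000011010100

Derivation:
Gen 0: 1000101100011000
Gen 1 (rule 165): 1010110001000011
Gen 2 (rule 195): 0000010110011101
Gen 3 (rule 165): 1111011000001011
Gen 4 (rule 195): 0111001011110001
Gen 5 (rule 165): 0010001101100101
Gen 6 (rule 195): 1100110100101000
Gen 7 (rule 165): 0000001100111011
Gen 8 (rule 195): 1111110101011001
Gen 9 (rule 165): 0111101111100001
Gen 10 (rule 195): 1011100111101110
Gen 11 (rule 165): 1101000011010100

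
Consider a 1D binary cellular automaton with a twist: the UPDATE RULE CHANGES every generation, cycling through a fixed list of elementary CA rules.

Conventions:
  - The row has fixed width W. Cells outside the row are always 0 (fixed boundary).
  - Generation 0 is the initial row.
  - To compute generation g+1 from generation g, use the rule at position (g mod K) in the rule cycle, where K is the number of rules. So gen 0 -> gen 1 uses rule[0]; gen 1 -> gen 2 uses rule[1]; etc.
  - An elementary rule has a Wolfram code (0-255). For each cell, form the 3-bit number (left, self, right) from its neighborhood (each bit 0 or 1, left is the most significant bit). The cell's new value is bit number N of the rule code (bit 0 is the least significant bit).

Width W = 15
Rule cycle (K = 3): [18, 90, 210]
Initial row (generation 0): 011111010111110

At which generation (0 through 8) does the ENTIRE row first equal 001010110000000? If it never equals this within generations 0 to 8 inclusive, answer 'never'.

Gen 0: 011111010111110
Gen 1 (rule 18): 100000000000001
Gen 2 (rule 90): 010000000000010
Gen 3 (rule 210): 101000000000101
Gen 4 (rule 18): 000100000001000
Gen 5 (rule 90): 001010000010100
Gen 6 (rule 210): 010001000100010
Gen 7 (rule 18): 101010101010101
Gen 8 (rule 90): 000000000000000

Answer: never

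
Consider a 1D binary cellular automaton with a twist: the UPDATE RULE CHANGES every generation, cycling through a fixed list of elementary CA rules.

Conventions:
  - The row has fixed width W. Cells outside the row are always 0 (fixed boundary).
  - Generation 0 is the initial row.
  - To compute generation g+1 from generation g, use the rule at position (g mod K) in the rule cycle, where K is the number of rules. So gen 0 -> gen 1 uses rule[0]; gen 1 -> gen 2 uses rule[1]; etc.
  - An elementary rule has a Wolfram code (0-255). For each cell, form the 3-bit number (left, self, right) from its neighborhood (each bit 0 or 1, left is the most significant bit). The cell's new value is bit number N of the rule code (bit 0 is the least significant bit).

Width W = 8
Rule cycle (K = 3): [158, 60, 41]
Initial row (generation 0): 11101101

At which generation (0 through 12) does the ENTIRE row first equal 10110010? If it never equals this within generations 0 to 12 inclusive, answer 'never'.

Answer: never

Derivation:
Gen 0: 11101101
Gen 1 (rule 158): 11001001
Gen 2 (rule 60): 10101101
Gen 3 (rule 41): 01011010
Gen 4 (rule 158): 11010011
Gen 5 (rule 60): 10111010
Gen 6 (rule 41): 01100100
Gen 7 (rule 158): 11011110
Gen 8 (rule 60): 10110001
Gen 9 (rule 41): 01100100
Gen 10 (rule 158): 11011110
Gen 11 (rule 60): 10110001
Gen 12 (rule 41): 01100100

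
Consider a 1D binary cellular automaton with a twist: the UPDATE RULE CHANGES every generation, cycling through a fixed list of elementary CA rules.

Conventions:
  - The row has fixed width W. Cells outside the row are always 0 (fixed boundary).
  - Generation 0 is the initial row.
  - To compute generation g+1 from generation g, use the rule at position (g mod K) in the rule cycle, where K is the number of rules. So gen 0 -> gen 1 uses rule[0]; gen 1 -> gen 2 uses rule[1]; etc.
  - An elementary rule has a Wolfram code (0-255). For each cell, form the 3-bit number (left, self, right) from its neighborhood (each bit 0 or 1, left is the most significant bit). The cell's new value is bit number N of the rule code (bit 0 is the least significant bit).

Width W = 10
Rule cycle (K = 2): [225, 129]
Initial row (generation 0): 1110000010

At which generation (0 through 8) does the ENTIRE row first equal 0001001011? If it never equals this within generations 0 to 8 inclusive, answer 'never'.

Answer: never

Derivation:
Gen 0: 1110000010
Gen 1 (rule 225): 0110111000
Gen 2 (rule 129): 0000010011
Gen 3 (rule 225): 1111000001
Gen 4 (rule 129): 0110011100
Gen 5 (rule 225): 0010001101
Gen 6 (rule 129): 1000100000
Gen 7 (rule 225): 0010001111
Gen 8 (rule 129): 1000100110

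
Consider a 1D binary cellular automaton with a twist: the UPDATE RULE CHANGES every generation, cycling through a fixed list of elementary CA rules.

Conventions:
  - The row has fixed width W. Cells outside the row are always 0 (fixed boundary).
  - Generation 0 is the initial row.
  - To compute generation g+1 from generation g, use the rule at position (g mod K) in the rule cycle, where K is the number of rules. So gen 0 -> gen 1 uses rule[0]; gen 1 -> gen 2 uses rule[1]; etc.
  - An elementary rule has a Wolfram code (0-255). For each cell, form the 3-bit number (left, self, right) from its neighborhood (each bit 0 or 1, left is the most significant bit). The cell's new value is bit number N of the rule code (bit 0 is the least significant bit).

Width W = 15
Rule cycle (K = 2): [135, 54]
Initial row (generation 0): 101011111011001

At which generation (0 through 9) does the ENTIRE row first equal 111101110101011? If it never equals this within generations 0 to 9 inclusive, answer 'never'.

Gen 0: 101011111011001
Gen 1 (rule 135): 101001110000011
Gen 2 (rule 54): 111110001000100
Gen 3 (rule 135): 011100111011101
Gen 4 (rule 54): 100011000100011
Gen 5 (rule 135): 101100011101100
Gen 6 (rule 54): 110010100010010
Gen 7 (rule 135): 000110101110110
Gen 8 (rule 54): 001001110001001
Gen 9 (rule 135): 111010100111011

Answer: never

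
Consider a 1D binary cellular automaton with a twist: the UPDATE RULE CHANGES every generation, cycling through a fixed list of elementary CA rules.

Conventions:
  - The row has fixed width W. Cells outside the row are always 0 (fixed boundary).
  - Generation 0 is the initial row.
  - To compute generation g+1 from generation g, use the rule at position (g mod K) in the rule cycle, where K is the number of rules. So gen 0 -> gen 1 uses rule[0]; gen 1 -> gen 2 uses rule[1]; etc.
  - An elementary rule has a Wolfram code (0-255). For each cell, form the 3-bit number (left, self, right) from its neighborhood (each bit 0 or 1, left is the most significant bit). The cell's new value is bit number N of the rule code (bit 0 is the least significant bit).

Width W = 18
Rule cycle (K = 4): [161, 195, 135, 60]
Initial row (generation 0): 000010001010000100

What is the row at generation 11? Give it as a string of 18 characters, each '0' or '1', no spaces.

Gen 0: 000010001010000100
Gen 1 (rule 161): 111000100100110001
Gen 2 (rule 195): 011011001001010110
Gen 3 (rule 135): 100000011011010000
Gen 4 (rule 60): 110000010110111000
Gen 5 (rule 161): 000111001001010011
Gen 6 (rule 195): 111011010010000101
Gen 7 (rule 135): 010000010110111101
Gen 8 (rule 60): 011000011101100011
Gen 9 (rule 161): 000011001010001000
Gen 10 (rule 195): 111101010000110011
Gen 11 (rule 135): 011001010111000100

Answer: 011001010111000100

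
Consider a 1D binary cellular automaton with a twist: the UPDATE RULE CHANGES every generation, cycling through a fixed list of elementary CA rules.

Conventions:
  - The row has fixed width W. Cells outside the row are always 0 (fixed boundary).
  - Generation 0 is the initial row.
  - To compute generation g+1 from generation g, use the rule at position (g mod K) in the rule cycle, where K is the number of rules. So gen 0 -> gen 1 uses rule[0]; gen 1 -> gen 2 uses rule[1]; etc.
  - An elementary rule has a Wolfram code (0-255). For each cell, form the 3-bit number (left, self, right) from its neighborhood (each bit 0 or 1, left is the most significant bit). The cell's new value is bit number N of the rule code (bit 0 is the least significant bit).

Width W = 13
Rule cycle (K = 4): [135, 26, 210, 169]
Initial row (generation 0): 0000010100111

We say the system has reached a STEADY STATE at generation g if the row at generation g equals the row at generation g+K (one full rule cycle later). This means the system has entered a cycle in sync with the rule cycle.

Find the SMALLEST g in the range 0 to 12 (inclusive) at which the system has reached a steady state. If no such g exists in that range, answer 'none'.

Gen 0: 0000010100111
Gen 1 (rule 135): 1111110101010
Gen 2 (rule 26): 1000000000001
Gen 3 (rule 210): 0100000000010
Gen 4 (rule 169): 0001111111000
Gen 5 (rule 135): 1110111110011
Gen 6 (rule 26): 1000100001110
Gen 7 (rule 210): 0101010010111
Gen 8 (rule 169): 0010100001110
Gen 9 (rule 135): 1110101110100
Gen 10 (rule 26): 1000001000010
Gen 11 (rule 210): 0100010100101
Gen 12 (rule 169): 0001001000010
Gen 13 (rule 135): 1111011011110
Gen 14 (rule 26): 1000010010001
Gen 15 (rule 210): 0100101101010
Gen 16 (rule 169): 0000011010100

Answer: none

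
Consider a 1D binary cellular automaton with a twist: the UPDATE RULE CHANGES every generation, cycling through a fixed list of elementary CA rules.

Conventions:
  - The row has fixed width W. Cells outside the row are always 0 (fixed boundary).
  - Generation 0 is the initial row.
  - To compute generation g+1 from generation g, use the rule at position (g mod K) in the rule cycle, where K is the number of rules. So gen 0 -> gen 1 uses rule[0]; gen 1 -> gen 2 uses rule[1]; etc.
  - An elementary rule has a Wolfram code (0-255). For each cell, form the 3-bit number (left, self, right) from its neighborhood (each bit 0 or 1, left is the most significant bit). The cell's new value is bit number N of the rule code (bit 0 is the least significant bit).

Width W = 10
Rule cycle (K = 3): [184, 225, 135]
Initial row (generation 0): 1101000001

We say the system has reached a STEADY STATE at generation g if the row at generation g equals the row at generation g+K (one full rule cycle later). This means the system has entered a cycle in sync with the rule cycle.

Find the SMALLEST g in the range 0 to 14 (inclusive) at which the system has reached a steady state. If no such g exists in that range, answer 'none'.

Gen 0: 1101000001
Gen 1 (rule 184): 1010100000
Gen 2 (rule 225): 0101001111
Gen 3 (rule 135): 1101010110
Gen 4 (rule 184): 1010101101
Gen 5 (rule 225): 0101010110
Gen 6 (rule 135): 1101010000
Gen 7 (rule 184): 1010101000
Gen 8 (rule 225): 0101010011
Gen 9 (rule 135): 1101010100
Gen 10 (rule 184): 1010101010
Gen 11 (rule 225): 0101010100
Gen 12 (rule 135): 1101010101
Gen 13 (rule 184): 1010101010
Gen 14 (rule 225): 0101010100
Gen 15 (rule 135): 1101010101
Gen 16 (rule 184): 1010101010
Gen 17 (rule 225): 0101010100

Answer: 10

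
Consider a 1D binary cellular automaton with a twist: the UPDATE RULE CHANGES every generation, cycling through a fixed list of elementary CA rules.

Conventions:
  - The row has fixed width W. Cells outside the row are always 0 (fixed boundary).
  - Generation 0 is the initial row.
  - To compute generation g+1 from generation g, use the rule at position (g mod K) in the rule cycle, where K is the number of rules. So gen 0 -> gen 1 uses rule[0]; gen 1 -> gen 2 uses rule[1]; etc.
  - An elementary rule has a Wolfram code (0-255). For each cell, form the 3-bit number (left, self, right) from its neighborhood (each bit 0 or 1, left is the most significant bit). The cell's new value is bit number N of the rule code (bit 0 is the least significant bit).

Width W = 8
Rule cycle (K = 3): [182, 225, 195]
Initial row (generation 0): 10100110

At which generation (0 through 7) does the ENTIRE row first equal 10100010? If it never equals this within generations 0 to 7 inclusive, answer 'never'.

Gen 0: 10100110
Gen 1 (rule 182): 11111001
Gen 2 (rule 225): 01111000
Gen 3 (rule 195): 10111011
Gen 4 (rule 182): 11010100
Gen 5 (rule 225): 01101001
Gen 6 (rule 195): 10100010
Gen 7 (rule 182): 11110111

Answer: 6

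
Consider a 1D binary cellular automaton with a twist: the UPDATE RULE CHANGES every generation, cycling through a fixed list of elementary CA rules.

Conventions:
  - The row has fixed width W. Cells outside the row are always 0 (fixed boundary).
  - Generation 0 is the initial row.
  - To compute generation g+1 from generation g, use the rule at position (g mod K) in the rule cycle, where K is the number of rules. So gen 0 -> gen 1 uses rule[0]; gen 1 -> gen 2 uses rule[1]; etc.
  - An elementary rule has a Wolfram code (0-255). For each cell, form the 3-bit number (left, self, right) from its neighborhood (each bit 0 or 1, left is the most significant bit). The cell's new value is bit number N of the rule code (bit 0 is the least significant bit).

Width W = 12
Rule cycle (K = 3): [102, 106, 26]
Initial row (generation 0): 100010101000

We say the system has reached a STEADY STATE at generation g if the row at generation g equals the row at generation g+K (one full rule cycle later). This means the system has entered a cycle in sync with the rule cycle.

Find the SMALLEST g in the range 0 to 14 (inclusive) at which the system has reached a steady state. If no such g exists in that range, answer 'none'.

Gen 0: 100010101000
Gen 1 (rule 102): 100111111000
Gen 2 (rule 106): 001100001000
Gen 3 (rule 26): 011010010100
Gen 4 (rule 102): 101110111100
Gen 5 (rule 106): 011011100100
Gen 6 (rule 26): 110010011010
Gen 7 (rule 102): 010110101110
Gen 8 (rule 106): 101111011010
Gen 9 (rule 26): 001000010001
Gen 10 (rule 102): 011000110011
Gen 11 (rule 106): 111001110111
Gen 12 (rule 26): 100111000100
Gen 13 (rule 102): 101001001100
Gen 14 (rule 106): 010010011100
Gen 15 (rule 26): 101101110010
Gen 16 (rule 102): 110110010110
Gen 17 (rule 106): 111110101110

Answer: none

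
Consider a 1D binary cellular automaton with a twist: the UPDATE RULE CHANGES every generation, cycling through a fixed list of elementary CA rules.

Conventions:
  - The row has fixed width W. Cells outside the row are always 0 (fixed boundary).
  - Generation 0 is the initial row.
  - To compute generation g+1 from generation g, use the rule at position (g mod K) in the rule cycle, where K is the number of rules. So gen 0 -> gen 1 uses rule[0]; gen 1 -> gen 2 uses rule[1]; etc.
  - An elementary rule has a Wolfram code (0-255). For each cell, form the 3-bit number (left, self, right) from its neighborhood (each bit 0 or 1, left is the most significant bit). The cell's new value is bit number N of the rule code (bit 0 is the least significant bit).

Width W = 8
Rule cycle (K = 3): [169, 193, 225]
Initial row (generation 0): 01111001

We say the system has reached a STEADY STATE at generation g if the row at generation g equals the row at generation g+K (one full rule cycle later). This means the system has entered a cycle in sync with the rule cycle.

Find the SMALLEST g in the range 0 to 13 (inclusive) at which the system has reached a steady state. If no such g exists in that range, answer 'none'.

Answer: none

Derivation:
Gen 0: 01111001
Gen 1 (rule 169): 01110000
Gen 2 (rule 193): 00110111
Gen 3 (rule 225): 10011011
Gen 4 (rule 169): 00010110
Gen 5 (rule 193): 11000010
Gen 6 (rule 225): 01011000
Gen 7 (rule 169): 00110011
Gen 8 (rule 193): 10010001
Gen 9 (rule 225): 00000100
Gen 10 (rule 169): 11110001
Gen 11 (rule 193): 01110100
Gen 12 (rule 225): 00111001
Gen 13 (rule 169): 10110000
Gen 14 (rule 193): 00010111
Gen 15 (rule 225): 11001011
Gen 16 (rule 169): 10000110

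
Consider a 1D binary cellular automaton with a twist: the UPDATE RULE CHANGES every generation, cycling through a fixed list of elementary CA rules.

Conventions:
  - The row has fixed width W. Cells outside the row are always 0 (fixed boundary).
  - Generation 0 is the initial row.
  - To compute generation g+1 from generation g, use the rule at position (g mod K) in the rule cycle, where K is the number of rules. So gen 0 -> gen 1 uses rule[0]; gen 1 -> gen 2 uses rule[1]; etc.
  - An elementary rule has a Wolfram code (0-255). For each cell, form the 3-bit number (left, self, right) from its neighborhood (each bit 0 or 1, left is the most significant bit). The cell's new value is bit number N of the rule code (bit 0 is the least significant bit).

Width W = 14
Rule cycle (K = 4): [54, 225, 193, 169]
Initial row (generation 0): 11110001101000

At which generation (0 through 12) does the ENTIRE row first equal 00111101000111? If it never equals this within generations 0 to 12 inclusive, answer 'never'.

Answer: never

Derivation:
Gen 0: 11110001101000
Gen 1 (rule 54): 00001010011100
Gen 2 (rule 225): 11100100001101
Gen 3 (rule 193): 01100001100100
Gen 4 (rule 169): 01001101000001
Gen 5 (rule 54): 11110011100011
Gen 6 (rule 225): 01110001101001
Gen 7 (rule 193): 00110100100000
Gen 8 (rule 169): 10101000001111
Gen 9 (rule 54): 11111100010000
Gen 10 (rule 225): 01111101000111
Gen 11 (rule 193): 00111100010011
Gen 12 (rule 169): 10111001000010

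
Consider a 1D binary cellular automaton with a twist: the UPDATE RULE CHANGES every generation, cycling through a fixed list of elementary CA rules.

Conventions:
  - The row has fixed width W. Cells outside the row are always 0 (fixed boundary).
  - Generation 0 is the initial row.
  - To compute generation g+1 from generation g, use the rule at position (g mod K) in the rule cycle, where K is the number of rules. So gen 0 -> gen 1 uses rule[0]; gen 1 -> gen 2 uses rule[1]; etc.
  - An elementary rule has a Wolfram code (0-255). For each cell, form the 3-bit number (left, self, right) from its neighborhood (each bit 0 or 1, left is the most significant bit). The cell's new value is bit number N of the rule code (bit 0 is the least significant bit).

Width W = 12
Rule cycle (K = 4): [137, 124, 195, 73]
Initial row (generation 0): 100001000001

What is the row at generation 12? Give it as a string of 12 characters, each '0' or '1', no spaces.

Answer: 101000000010

Derivation:
Gen 0: 100001000001
Gen 1 (rule 137): 001100011100
Gen 2 (rule 124): 001110010110
Gen 3 (rule 195): 110110100010
Gen 4 (rule 73): 110110001000
Gen 5 (rule 137): 100100100011
Gen 6 (rule 124): 110110110011
Gen 7 (rule 195): 010010010101
Gen 8 (rule 73): 000000000000
Gen 9 (rule 137): 111111111111
Gen 10 (rule 124): 100000000001
Gen 11 (rule 195): 001111111110
Gen 12 (rule 73): 101000000010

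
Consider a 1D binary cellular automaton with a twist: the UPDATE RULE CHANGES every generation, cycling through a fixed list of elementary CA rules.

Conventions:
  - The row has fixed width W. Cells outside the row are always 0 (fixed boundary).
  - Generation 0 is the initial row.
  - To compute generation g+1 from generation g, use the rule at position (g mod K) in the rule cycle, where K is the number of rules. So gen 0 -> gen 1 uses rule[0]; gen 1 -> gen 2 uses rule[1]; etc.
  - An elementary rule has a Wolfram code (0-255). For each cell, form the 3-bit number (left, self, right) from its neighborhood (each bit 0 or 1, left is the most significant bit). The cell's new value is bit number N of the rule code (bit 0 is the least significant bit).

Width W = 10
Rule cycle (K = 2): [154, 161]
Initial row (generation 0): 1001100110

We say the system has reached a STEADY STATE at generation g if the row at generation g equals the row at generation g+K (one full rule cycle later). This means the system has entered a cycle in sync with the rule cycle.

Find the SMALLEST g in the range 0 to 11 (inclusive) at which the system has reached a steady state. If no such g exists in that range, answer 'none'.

Answer: none

Derivation:
Gen 0: 1001100110
Gen 1 (rule 154): 0111011101
Gen 2 (rule 161): 0010101010
Gen 3 (rule 154): 0100000001
Gen 4 (rule 161): 0001111100
Gen 5 (rule 154): 0011111010
Gen 6 (rule 161): 1001110100
Gen 7 (rule 154): 0111100010
Gen 8 (rule 161): 0011001000
Gen 9 (rule 154): 0110110100
Gen 10 (rule 161): 0001001001
Gen 11 (rule 154): 0010110110
Gen 12 (rule 161): 1001001000
Gen 13 (rule 154): 0110110100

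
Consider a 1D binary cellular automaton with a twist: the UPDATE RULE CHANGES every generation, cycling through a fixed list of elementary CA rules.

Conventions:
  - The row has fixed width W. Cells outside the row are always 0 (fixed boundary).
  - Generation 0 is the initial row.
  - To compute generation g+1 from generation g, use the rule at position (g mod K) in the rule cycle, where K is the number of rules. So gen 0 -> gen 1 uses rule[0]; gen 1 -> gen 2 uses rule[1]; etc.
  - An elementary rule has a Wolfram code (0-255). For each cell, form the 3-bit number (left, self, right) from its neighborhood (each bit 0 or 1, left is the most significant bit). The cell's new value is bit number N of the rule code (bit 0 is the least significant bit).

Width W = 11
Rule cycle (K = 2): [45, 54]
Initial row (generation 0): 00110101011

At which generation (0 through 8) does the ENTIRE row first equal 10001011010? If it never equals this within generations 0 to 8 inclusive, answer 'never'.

Answer: 5

Derivation:
Gen 0: 00110101011
Gen 1 (rule 45): 10101111110
Gen 2 (rule 54): 11110000001
Gen 3 (rule 45): 10000111101
Gen 4 (rule 54): 11001000011
Gen 5 (rule 45): 10001011010
Gen 6 (rule 54): 11011100111
Gen 7 (rule 45): 10110000100
Gen 8 (rule 54): 11001001110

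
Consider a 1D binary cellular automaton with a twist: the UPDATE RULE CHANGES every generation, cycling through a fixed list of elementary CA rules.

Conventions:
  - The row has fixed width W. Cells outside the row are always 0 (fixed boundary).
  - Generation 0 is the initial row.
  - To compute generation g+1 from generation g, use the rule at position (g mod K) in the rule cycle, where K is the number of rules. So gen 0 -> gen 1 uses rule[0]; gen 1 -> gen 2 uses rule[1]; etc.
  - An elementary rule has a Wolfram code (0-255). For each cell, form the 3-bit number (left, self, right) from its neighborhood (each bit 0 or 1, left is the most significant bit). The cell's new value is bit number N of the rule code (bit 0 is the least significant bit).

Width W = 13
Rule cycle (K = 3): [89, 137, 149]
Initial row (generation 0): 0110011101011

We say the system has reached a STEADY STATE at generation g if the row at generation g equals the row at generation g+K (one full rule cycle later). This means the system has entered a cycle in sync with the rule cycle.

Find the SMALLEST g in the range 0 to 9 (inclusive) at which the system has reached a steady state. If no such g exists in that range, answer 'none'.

Gen 0: 0110011101011
Gen 1 (rule 89): 0111010100011
Gen 2 (rule 137): 0110000001010
Gen 3 (rule 149): 0001111101011
Gen 4 (rule 89): 1101000100011
Gen 5 (rule 137): 1000010001010
Gen 6 (rule 149): 1111011101011
Gen 7 (rule 89): 1001010100011
Gen 8 (rule 137): 0000000001010
Gen 9 (rule 149): 1111111101011
Gen 10 (rule 89): 1000000100011
Gen 11 (rule 137): 0011110001010
Gen 12 (rule 149): 1001101101011

Answer: none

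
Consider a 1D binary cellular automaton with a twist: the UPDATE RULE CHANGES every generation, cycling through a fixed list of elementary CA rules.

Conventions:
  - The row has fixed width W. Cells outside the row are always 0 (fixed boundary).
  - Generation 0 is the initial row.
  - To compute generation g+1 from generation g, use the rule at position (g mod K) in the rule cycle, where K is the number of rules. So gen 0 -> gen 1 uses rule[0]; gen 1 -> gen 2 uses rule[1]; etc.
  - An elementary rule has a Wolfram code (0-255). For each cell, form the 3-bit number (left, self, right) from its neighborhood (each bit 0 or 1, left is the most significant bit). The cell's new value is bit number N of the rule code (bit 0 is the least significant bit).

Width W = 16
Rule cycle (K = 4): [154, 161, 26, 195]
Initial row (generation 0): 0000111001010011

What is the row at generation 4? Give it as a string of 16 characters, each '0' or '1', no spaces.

Answer: 0001011000001000

Derivation:
Gen 0: 0000111001010011
Gen 1 (rule 154): 0001110110001110
Gen 2 (rule 161): 1100101000100100
Gen 3 (rule 26): 1011000101011010
Gen 4 (rule 195): 0001011000001000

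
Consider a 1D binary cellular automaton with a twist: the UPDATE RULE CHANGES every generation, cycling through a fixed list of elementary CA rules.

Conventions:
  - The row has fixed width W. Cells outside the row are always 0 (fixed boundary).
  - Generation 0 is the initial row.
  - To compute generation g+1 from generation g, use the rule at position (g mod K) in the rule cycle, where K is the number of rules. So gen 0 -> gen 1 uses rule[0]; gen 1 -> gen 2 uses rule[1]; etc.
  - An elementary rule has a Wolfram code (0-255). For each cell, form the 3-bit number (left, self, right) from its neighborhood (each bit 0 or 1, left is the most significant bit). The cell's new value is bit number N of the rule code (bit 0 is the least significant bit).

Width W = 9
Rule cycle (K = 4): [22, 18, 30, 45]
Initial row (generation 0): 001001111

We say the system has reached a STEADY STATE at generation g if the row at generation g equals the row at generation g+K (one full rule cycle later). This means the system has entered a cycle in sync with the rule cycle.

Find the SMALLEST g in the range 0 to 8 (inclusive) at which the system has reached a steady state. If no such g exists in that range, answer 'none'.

Answer: 6

Derivation:
Gen 0: 001001111
Gen 1 (rule 22): 011110000
Gen 2 (rule 18): 100001000
Gen 3 (rule 30): 110011100
Gen 4 (rule 45): 100010001
Gen 5 (rule 22): 110111011
Gen 6 (rule 18): 000000000
Gen 7 (rule 30): 000000000
Gen 8 (rule 45): 111111111
Gen 9 (rule 22): 000000000
Gen 10 (rule 18): 000000000
Gen 11 (rule 30): 000000000
Gen 12 (rule 45): 111111111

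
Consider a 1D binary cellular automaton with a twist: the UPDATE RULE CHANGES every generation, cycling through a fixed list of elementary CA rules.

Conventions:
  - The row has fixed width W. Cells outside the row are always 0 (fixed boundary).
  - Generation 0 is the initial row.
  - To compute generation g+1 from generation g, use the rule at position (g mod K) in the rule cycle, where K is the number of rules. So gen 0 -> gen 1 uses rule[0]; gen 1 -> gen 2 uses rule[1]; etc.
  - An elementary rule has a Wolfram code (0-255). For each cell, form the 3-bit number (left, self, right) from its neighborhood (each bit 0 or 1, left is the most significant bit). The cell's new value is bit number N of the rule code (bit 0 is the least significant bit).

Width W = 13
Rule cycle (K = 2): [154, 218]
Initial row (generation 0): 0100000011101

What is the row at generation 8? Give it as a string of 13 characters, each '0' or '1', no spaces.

Answer: 1111111111111

Derivation:
Gen 0: 0100000011101
Gen 1 (rule 154): 1010000111000
Gen 2 (rule 218): 0001001111100
Gen 3 (rule 154): 0010111111010
Gen 4 (rule 218): 0100111111001
Gen 5 (rule 154): 1011111110110
Gen 6 (rule 218): 0011111110111
Gen 7 (rule 154): 0111111100110
Gen 8 (rule 218): 1111111111111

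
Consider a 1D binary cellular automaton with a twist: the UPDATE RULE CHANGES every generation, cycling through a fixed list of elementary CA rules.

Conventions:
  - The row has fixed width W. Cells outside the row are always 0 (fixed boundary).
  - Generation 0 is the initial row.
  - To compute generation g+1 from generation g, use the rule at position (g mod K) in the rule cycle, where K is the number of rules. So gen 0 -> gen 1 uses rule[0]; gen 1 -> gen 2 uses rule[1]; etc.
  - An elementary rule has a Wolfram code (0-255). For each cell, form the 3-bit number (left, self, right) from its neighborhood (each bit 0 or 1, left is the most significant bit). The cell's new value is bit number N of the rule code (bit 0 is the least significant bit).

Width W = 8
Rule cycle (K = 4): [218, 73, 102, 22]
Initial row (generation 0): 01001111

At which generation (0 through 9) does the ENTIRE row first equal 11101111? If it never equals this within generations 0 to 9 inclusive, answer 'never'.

Answer: never

Derivation:
Gen 0: 01001111
Gen 1 (rule 218): 10111111
Gen 2 (rule 73): 00100001
Gen 3 (rule 102): 01100011
Gen 4 (rule 22): 10010100
Gen 5 (rule 218): 01100010
Gen 6 (rule 73): 01101000
Gen 7 (rule 102): 10111000
Gen 8 (rule 22): 10000100
Gen 9 (rule 218): 01001010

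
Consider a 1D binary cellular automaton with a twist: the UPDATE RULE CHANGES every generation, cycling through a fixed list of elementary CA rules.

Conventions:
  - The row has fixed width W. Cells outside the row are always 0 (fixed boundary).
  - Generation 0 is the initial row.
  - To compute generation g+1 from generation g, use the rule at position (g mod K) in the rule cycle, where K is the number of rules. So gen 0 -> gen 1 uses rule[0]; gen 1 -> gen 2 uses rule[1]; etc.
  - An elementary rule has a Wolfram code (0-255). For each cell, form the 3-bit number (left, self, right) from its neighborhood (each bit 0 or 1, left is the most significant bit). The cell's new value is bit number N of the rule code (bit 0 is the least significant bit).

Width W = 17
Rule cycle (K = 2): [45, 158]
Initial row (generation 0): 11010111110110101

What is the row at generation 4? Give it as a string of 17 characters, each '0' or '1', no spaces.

Answer: 11011101111011100

Derivation:
Gen 0: 11010111110110101
Gen 1 (rule 45): 10111100001101111
Gen 2 (rule 158): 10111010011001110
Gen 3 (rule 45): 11100110010001000
Gen 4 (rule 158): 11011101111011100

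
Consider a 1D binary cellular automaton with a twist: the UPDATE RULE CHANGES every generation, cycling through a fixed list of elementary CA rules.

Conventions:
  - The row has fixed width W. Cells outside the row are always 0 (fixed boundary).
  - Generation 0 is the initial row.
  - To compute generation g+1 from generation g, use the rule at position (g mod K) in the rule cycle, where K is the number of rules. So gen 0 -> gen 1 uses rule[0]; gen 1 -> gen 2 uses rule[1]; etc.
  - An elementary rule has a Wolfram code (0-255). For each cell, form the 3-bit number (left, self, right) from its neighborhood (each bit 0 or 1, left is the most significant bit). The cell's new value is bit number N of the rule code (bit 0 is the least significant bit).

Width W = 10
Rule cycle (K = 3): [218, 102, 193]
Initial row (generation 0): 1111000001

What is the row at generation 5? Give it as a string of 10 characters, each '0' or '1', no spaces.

Answer: 0001001111

Derivation:
Gen 0: 1111000001
Gen 1 (rule 218): 1111100010
Gen 2 (rule 102): 0000100110
Gen 3 (rule 193): 1110000010
Gen 4 (rule 218): 1111000101
Gen 5 (rule 102): 0001001111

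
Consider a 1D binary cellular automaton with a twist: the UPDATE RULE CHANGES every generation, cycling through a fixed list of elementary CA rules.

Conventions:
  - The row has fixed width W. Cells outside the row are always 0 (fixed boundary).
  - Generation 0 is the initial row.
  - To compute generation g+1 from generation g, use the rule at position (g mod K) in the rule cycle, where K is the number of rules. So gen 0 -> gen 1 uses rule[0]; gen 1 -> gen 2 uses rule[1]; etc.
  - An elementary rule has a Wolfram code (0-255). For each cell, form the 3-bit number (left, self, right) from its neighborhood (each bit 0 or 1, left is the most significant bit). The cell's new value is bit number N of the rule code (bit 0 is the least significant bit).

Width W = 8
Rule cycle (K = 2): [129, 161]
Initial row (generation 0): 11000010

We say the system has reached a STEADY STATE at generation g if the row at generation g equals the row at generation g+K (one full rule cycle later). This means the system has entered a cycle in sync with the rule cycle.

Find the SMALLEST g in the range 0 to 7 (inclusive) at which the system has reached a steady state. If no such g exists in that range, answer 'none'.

Gen 0: 11000010
Gen 1 (rule 129): 00011000
Gen 2 (rule 161): 11000011
Gen 3 (rule 129): 00011000
Gen 4 (rule 161): 11000011
Gen 5 (rule 129): 00011000
Gen 6 (rule 161): 11000011
Gen 7 (rule 129): 00011000
Gen 8 (rule 161): 11000011
Gen 9 (rule 129): 00011000

Answer: 1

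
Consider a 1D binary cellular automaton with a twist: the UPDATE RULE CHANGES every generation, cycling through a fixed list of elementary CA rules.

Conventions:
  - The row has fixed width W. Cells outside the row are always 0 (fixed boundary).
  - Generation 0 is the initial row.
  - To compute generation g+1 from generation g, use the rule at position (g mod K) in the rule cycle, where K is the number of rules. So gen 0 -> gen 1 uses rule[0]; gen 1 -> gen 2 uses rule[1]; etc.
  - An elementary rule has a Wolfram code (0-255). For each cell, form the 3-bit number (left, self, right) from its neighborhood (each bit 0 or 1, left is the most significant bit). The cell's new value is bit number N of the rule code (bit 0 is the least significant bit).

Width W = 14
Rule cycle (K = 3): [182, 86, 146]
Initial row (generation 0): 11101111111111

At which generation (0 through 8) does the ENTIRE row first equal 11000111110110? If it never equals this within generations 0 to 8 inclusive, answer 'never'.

Answer: never

Derivation:
Gen 0: 11101111111111
Gen 1 (rule 182): 01010111111110
Gen 2 (rule 86): 11010000000011
Gen 3 (rule 146): 00001000000100
Gen 4 (rule 182): 00011100001110
Gen 5 (rule 86): 00100110010011
Gen 6 (rule 146): 01011001101100
Gen 7 (rule 182): 11100110010010
Gen 8 (rule 86): 00111011111111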